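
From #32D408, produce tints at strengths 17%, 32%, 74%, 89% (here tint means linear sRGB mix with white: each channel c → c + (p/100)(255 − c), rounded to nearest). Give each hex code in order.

#55DB32, #74E257, #CAF4BF, #E8FAE4

#32D408 is rgb(50, 212, 8).
17%: (50 + 34.85 = 84.85→85, 212 + 7.31 = 219.31→219, 8 + 41.99 = 49.99→50) → #55DB32
32%: (50 + 65.6 = 115.6→116, 212 + 13.76 = 225.76→226, 8 + 79.04 = 87.04→87) → #74E257
74%: (50 + 151.7 = 201.7→202, 212 + 31.82 = 243.82→244, 8 + 182.78 = 190.78→191) → #CAF4BF
89%: (50 + 182.45 = 232.45→232, 212 + 38.27 = 250.27→250, 8 + 219.83 = 227.83→228) → #E8FAE4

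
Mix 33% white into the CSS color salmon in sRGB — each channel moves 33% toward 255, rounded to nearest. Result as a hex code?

CSS salmon is rgb(250, 128, 114).
Per channel, c → c + 0.33(255 − c):
  R: 250 + 0.33×(255−250) = 250 + 1.65 = 251.65 → 252
  G: 128 + 0.33×(255−128) = 128 + 41.91 = 169.91 → 170
  B: 114 + 0.33×(255−114) = 114 + 46.53 = 160.53 → 161
rgb(252, 170, 161) = #fcaaa1.

#fcaaa1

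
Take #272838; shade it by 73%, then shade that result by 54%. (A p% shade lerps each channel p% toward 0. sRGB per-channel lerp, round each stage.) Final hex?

#272838 is rgb(39, 40, 56).
Lerp each channel 73% toward 0:
  R: 39 + 0.73×(0−39) = 39 − 28.47 = 10.53 → 11
  G: 40 + 0.73×(0−40) = 40 − 29.2 = 10.8 → 11
  B: 56 + 0.73×(0−56) = 56 − 40.88 = 15.12 → 15
After the shade: rgb(11, 11, 15) = #0b0b0f.
Lerp each channel 54% toward 0:
  R: 11 + 0.54×(0−11) = 11 − 5.94 = 5.06 → 5
  G: 11 + 0.54×(0−11) = 11 − 5.94 = 5.06 → 5
  B: 15 − 8.1 = 6.9 → 7
rgb(5, 5, 7) = #050507.

#050507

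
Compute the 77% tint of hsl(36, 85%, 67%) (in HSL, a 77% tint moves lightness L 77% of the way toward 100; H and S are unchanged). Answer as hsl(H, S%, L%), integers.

hsl(36, 85%, 92%)

L moves 77% from 67 toward 100: 67 + 25.41 = 92.41 → 92.
H and S are unchanged.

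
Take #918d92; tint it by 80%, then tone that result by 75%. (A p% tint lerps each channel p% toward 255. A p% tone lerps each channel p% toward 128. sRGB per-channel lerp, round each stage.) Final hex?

#918d92 is rgb(145, 141, 146).
An 80% tint moves each channel 80% toward 255:
  R: 145 + 0.8×(255−145) = 145 + 88 = 233 → 233
  G: 141 + 91.2 = 232.2 → 232
  B: 146 + 0.8×(255−146) = 146 + 87.2 = 233.2 → 233
After the tint: rgb(233, 232, 233) = #e9e8e9.
Lerp each channel 75% toward 128:
  R: 233 + 0.75×(128−233) = 233 − 78.75 = 154.25 → 154
  G: 232 + 0.75×(128−232) = 232 − 78 = 154 → 154
  B: 233 + 0.75×(128−233) = 233 − 78.75 = 154.25 → 154
rgb(154, 154, 154) = #9a9a9a.

#9a9a9a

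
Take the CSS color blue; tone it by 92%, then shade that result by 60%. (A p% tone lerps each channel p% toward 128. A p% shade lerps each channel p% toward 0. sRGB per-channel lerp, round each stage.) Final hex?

#2F2F37

CSS blue is rgb(0, 0, 255).
A 92% tone moves each channel 92% toward 128:
  R: 0 + 117.76 = 117.76 → 118
  G: 0 + 117.76 = 117.76 → 118
  B: 255 − 116.84 = 138.16 → 138
After the tone: rgb(118, 118, 138) = #76768A.
A 60% shade moves each channel 60% toward 0:
  R: 118 + 0.6×(0−118) = 118 − 70.8 = 47.2 → 47
  G: 118 − 70.8 = 47.2 → 47
  B: 138 − 82.8 = 55.2 → 55
rgb(47, 47, 55) = #2F2F37.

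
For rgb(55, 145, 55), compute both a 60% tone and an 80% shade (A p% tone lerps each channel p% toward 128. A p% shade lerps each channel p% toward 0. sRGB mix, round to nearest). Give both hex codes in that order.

#638763, #0b1d0b

60% tone:
  R: 55 + 0.6×(128−55) = 55 + 43.8 = 98.8 → 99
  G: 145 − 10.2 = 134.8 → 135
  B: 55 + 43.8 = 98.8 → 99
  → #638763
80% shade:
  R: 55 − 44 = 11 → 11
  G: 145 + 0.8×(0−145) = 145 − 116 = 29 → 29
  B: 55 − 44 = 11 → 11
  → #0b1d0b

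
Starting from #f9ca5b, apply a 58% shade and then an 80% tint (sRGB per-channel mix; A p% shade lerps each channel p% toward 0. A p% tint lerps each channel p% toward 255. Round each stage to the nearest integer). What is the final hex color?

#f9ca5b is rgb(249, 202, 91).
Per channel, c → c + 0.58(0 − c):
  R: 249 + 0.58×(0−249) = 249 − 144.42 = 104.58 → 105
  G: 202 − 117.16 = 84.84 → 85
  B: 91 − 52.78 = 38.22 → 38
After the shade: rgb(105, 85, 38) = #695526.
Per channel, c → c + 0.8(255 − c):
  R: 105 + 120 = 225 → 225
  G: 85 + 0.8×(255−85) = 85 + 136 = 221 → 221
  B: 38 + 0.8×(255−38) = 38 + 173.6 = 211.6 → 212
rgb(225, 221, 212) = #e1ddd4.

#e1ddd4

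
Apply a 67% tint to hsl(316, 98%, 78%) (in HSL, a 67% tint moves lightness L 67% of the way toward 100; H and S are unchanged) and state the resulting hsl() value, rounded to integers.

hsl(316, 98%, 93%)

L moves 67% from 78 toward 100: 78 + 14.74 = 92.74 → 93.
H and S are unchanged.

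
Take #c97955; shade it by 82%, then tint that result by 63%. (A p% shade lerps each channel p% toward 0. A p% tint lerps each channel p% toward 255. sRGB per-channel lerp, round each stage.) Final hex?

#c97955 is rgb(201, 121, 85).
Per channel, c → c + 0.82(0 − c):
  R: 201 − 164.82 = 36.18 → 36
  G: 121 + 0.82×(0−121) = 121 − 99.22 = 21.78 → 22
  B: 85 − 69.7 = 15.3 → 15
After the shade: rgb(36, 22, 15) = #24160f.
Lerp each channel 63% toward 255:
  R: 36 + 0.63×(255−36) = 36 + 137.97 = 173.97 → 174
  G: 22 + 146.79 = 168.79 → 169
  B: 15 + 151.2 = 166.2 → 166
rgb(174, 169, 166) = #aea9a6.

#aea9a6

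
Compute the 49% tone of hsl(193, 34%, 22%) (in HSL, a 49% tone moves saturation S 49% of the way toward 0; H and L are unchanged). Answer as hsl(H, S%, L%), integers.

hsl(193, 17%, 22%)

S moves 49% from 34 toward 0: 34 − 16.66 = 17.34 → 17.
H and L are unchanged.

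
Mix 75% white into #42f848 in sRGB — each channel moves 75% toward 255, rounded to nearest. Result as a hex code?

#d0fdd1

#42f848 is rgb(66, 248, 72).
Lerp each channel 75% toward 255:
  R: 66 + 0.75×(255−66) = 66 + 141.75 = 207.75 → 208
  G: 248 + 5.25 = 253.25 → 253
  B: 72 + 137.25 = 209.25 → 209
rgb(208, 253, 209) = #d0fdd1.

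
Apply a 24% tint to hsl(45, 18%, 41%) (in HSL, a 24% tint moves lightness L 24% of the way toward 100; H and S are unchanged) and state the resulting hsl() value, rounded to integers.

hsl(45, 18%, 55%)

L moves 24% from 41 toward 100: 41 + 14.16 = 55.16 → 55.
H and S are unchanged.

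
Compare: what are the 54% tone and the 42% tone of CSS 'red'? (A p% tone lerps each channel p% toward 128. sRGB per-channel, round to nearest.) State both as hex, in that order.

CSS red is rgb(255, 0, 0).
54% tone:
  R: 255 − 68.58 = 186.42 → 186
  G: 0 + 69.12 = 69.12 → 69
  B: 0 + 69.12 = 69.12 → 69
  → #ba4545
42% tone:
  R: 255 + 0.42×(128−255) = 255 − 53.34 = 201.66 → 202
  G: 0 + 53.76 = 53.76 → 54
  B: 0 + 0.42×(128−0) = 0 + 53.76 = 53.76 → 54
  → #ca3636

#ba4545, #ca3636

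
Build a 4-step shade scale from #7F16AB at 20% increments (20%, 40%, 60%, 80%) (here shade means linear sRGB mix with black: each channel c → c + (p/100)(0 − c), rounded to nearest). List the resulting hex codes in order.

#661289, #4C0D67, #330944, #190422

#7F16AB is rgb(127, 22, 171).
20%: (127 − 25.4 = 101.6→102, 22 − 4.4 = 17.6→18, 171 − 34.2 = 136.8→137) → #661289
40%: (127 − 50.8 = 76.2→76, 22 − 8.8 = 13.2→13, 171 − 68.4 = 102.6→103) → #4C0D67
60%: (127 − 76.2 = 50.8→51, 22 − 13.2 = 8.8→9, 171 − 102.6 = 68.4→68) → #330944
80%: (127 − 101.6 = 25.4→25, 22 − 17.6 = 4.4→4, 171 − 136.8 = 34.2→34) → #190422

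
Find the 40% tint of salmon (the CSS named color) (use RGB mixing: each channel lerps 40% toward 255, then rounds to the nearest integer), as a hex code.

#fcb3aa

CSS salmon is rgb(250, 128, 114).
Lerp each channel 40% toward 255:
  R: 250 + 0.4×(255−250) = 250 + 2 = 252 → 252
  G: 128 + 0.4×(255−128) = 128 + 50.8 = 178.8 → 179
  B: 114 + 0.4×(255−114) = 114 + 56.4 = 170.4 → 170
rgb(252, 179, 170) = #fcb3aa.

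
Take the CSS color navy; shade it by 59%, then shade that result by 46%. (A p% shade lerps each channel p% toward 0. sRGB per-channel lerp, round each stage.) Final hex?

#00001C

CSS navy is rgb(0, 0, 128).
Per channel, c → c + 0.59(0 − c):
  R: 0 + 0.59×(0−0) = 0 + 0 = 0 → 0
  G: 0 + 0 = 0 → 0
  B: 128 + 0.59×(0−128) = 128 − 75.52 = 52.48 → 52
After the shade: rgb(0, 0, 52) = #000034.
A 46% shade moves each channel 46% toward 0:
  R: 0 + 0.46×(0−0) = 0 + 0 = 0 → 0
  G: 0 + 0.46×(0−0) = 0 + 0 = 0 → 0
  B: 52 + 0.46×(0−52) = 52 − 23.92 = 28.08 → 28
rgb(0, 0, 28) = #00001C.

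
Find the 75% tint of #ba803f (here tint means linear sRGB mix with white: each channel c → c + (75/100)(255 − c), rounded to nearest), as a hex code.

#ba803f is rgb(186, 128, 63).
A 75% tint moves each channel 75% toward 255:
  R: 186 + 0.75×(255−186) = 186 + 51.75 = 237.75 → 238
  G: 128 + 0.75×(255−128) = 128 + 95.25 = 223.25 → 223
  B: 63 + 144 = 207 → 207
rgb(238, 223, 207) = #eedfcf.

#eedfcf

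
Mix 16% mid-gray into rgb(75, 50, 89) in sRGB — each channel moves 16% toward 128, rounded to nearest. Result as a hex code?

Lerp each channel 16% toward 128:
  R: 75 + 0.16×(128−75) = 75 + 8.48 = 83.48 → 83
  G: 50 + 12.48 = 62.48 → 62
  B: 89 + 0.16×(128−89) = 89 + 6.24 = 95.24 → 95
rgb(83, 62, 95) = #533E5F.

#533E5F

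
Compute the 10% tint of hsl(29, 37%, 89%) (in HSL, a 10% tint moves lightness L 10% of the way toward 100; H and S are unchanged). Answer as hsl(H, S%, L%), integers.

hsl(29, 37%, 90%)

L moves 10% from 89 toward 100: 89 + 1.1 = 90.1 → 90.
H and S are unchanged.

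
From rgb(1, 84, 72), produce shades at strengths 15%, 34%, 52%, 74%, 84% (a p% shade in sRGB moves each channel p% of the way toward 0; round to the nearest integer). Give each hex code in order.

#01473D, #013730, #002823, #001613, #000D0C

15%: (1→1, 84 − 12.6 = 71.4→71, 72 − 10.8 = 61.2→61) → #01473D
34%: (1→1, 84 − 28.56 = 55.44→55, 72 − 24.48 = 47.52→48) → #013730
52%: (1 − 0.52 = 0.48→0, 84 − 43.68 = 40.32→40, 72 − 37.44 = 34.56→35) → #002823
74%: (1 − 0.74 = 0.26→0, 84 − 62.16 = 21.84→22, 72 − 53.28 = 18.72→19) → #001613
84%: (1 − 0.84 = 0.16→0, 84 − 70.56 = 13.44→13, 72 − 60.48 = 11.52→12) → #000D0C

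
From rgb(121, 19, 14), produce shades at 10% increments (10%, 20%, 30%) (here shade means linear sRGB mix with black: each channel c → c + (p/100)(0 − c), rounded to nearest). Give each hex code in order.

#6d110d, #610f0b, #550d0a

10%: (121 − 12.1 = 108.9→109, 19 − 1.9 = 17.1→17, 14 − 1.4 = 12.6→13) → #6d110d
20%: (121 − 24.2 = 96.8→97, 19 − 3.8 = 15.2→15, 14 − 2.8 = 11.2→11) → #610f0b
30%: (121 − 36.3 = 84.7→85, 19 − 5.7 = 13.3→13, 14 − 4.2 = 9.8→10) → #550d0a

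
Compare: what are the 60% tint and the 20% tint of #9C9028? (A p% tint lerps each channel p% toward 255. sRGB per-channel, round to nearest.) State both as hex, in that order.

#9C9028 is rgb(156, 144, 40).
60% tint:
  R: 156 + 0.6×(255−156) = 156 + 59.4 = 215.4 → 215
  G: 144 + 66.6 = 210.6 → 211
  B: 40 + 129 = 169 → 169
  → #D7D3A9
20% tint:
  R: 156 + 19.8 = 175.8 → 176
  G: 144 + 0.2×(255−144) = 144 + 22.2 = 166.2 → 166
  B: 40 + 0.2×(255−40) = 40 + 43 = 83 → 83
  → #B0A653

#D7D3A9, #B0A653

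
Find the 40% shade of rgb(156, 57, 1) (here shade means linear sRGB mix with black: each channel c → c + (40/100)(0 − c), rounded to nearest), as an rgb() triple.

rgb(94, 34, 1)

Lerp each channel 40% toward 0:
  R: 156 + 0.4×(0−156) = 156 − 62.4 = 93.6 → 94
  G: 57 + 0.4×(0−57) = 57 − 22.8 = 34.2 → 34
  B: 1 − 0.4 = 0.6 → 1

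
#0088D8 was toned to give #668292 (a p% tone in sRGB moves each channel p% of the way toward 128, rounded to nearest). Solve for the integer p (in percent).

80%

#0088D8 is rgb(0, 136, 216); #668292 is rgb(102, 130, 146).
On the R channel (widest range): 102 ≈ 0 + (p/100)(128 − 0), so p ≈ 100×(102 − 0)/(128 − 0) = 10200/128 = 79.69.
p = 80 reproduces all three channels after rounding.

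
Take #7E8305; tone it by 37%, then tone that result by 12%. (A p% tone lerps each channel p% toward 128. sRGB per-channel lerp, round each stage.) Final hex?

#7F823C

#7E8305 is rgb(126, 131, 5).
Lerp each channel 37% toward 128:
  R: 126 + 0.74 = 126.74 → 127
  G: 131 + 0.37×(128−131) = 131 − 1.11 = 129.89 → 130
  B: 5 + 0.37×(128−5) = 5 + 45.51 = 50.51 → 51
After the tone: rgb(127, 130, 51) = #7F8233.
A 12% tone moves each channel 12% toward 128:
  R: 127 + 0.12×(128−127) = 127 + 0.12 = 127.12 → 127
  G: 130 + 0.12×(128−130) = 130 − 0.24 = 129.76 → 130
  B: 51 + 0.12×(128−51) = 51 + 9.24 = 60.24 → 60
rgb(127, 130, 60) = #7F823C.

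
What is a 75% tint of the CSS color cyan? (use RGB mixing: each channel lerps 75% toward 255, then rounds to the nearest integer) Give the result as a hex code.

CSS cyan is rgb(0, 255, 255).
Lerp each channel 75% toward 255:
  R: 0 + 0.75×(255−0) = 0 + 191.25 = 191.25 → 191
  G: 255 + 0 = 255 → 255
  B: 255 + 0.75×(255−255) = 255 + 0 = 255 → 255
rgb(191, 255, 255) = #bfffff.

#bfffff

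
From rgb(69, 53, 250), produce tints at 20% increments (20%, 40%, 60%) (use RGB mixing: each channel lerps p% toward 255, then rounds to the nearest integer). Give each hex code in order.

20%: (69 + 37.2 = 106.2→106, 53 + 40.4 = 93.4→93, 250 + 1 = 251→251) → #6A5DFB
40%: (69 + 74.4 = 143.4→143, 53 + 80.8 = 133.8→134, 250 + 2 = 252→252) → #8F86FC
60%: (69 + 111.6 = 180.6→181, 53 + 121.2 = 174.2→174, 250 + 3 = 253→253) → #B5AEFD

#6A5DFB, #8F86FC, #B5AEFD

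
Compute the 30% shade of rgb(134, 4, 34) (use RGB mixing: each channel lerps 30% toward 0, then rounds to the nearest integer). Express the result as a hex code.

#5e0318

Per channel, c → c + 0.3(0 − c):
  R: 134 + 0.3×(0−134) = 134 − 40.2 = 93.8 → 94
  G: 4 + 0.3×(0−4) = 4 − 1.2 = 2.8 → 3
  B: 34 − 10.2 = 23.8 → 24
rgb(94, 3, 24) = #5e0318.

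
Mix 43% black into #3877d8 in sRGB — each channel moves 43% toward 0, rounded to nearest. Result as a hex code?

#20447b

#3877d8 is rgb(56, 119, 216).
A 43% shade moves each channel 43% toward 0:
  R: 56 + 0.43×(0−56) = 56 − 24.08 = 31.92 → 32
  G: 119 + 0.43×(0−119) = 119 − 51.17 = 67.83 → 68
  B: 216 − 92.88 = 123.12 → 123
rgb(32, 68, 123) = #20447b.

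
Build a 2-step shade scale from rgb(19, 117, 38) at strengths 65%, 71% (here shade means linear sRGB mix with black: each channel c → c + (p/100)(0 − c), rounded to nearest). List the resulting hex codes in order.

#07290d, #06220b

65%: (19 − 12.35 = 6.65→7, 117 − 76.05 = 40.95→41, 38 − 24.7 = 13.3→13) → #07290d
71%: (19 − 13.49 = 5.51→6, 117 − 83.07 = 33.93→34, 38 − 26.98 = 11.02→11) → #06220b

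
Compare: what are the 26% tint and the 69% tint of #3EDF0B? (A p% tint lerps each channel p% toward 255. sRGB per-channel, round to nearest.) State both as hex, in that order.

#3EDF0B is rgb(62, 223, 11).
26% tint:
  R: 62 + 0.26×(255−62) = 62 + 50.18 = 112.18 → 112
  G: 223 + 0.26×(255−223) = 223 + 8.32 = 231.32 → 231
  B: 11 + 0.26×(255−11) = 11 + 63.44 = 74.44 → 74
  → #70E74A
69% tint:
  R: 62 + 0.69×(255−62) = 62 + 133.17 = 195.17 → 195
  G: 223 + 22.08 = 245.08 → 245
  B: 11 + 168.36 = 179.36 → 179
  → #C3F5B3

#70E74A, #C3F5B3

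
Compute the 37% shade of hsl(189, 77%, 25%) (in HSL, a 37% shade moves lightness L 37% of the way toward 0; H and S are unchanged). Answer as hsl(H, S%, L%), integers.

L moves 37% from 25 toward 0: 25 − 9.25 = 15.75 → 16.
H and S are unchanged.

hsl(189, 77%, 16%)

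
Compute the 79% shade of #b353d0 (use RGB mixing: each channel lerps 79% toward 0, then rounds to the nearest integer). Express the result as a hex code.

#26112c

#b353d0 is rgb(179, 83, 208).
Per channel, c → c + 0.79(0 − c):
  R: 179 − 141.41 = 37.59 → 38
  G: 83 + 0.79×(0−83) = 83 − 65.57 = 17.43 → 17
  B: 208 + 0.79×(0−208) = 208 − 164.32 = 43.68 → 44
rgb(38, 17, 44) = #26112c.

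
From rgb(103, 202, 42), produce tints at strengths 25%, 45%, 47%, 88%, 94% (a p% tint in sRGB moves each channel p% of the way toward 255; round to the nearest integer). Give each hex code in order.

25%: (103 + 38 = 141→141, 202 + 13.25 = 215.25→215, 42 + 53.25 = 95.25→95) → #8dd75f
45%: (103 + 68.4 = 171.4→171, 202 + 23.85 = 225.85→226, 42 + 95.85 = 137.85→138) → #abe28a
47%: (103 + 71.44 = 174.44→174, 202 + 24.91 = 226.91→227, 42 + 100.11 = 142.11→142) → #aee38e
88%: (103 + 133.76 = 236.76→237, 202 + 46.64 = 248.64→249, 42 + 187.44 = 229.44→229) → #edf9e5
94%: (103 + 142.88 = 245.88→246, 202 + 49.82 = 251.82→252, 42 + 200.22 = 242.22→242) → #f6fcf2

#8dd75f, #abe28a, #aee38e, #edf9e5, #f6fcf2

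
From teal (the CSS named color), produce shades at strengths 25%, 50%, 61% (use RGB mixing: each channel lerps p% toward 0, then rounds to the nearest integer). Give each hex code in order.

#006060, #004040, #003232

CSS teal is rgb(0, 128, 128).
25%: (0→0, 128 − 32 = 96→96, 128 − 32 = 96→96) → #006060
50%: (0→0, 128 − 64 = 64→64, 128 − 64 = 64→64) → #004040
61%: (0→0, 128 − 78.08 = 49.92→50, 128 − 78.08 = 49.92→50) → #003232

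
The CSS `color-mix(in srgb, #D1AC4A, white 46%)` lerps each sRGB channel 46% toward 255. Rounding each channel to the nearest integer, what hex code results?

#E6D29D

#D1AC4A is rgb(209, 172, 74).
A 46% tint moves each channel 46% toward 255:
  R: 209 + 21.16 = 230.16 → 230
  G: 172 + 38.18 = 210.18 → 210
  B: 74 + 83.26 = 157.26 → 157
rgb(230, 210, 157) = #E6D29D.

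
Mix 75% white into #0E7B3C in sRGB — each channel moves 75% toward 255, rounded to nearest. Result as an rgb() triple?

rgb(195, 222, 206)

#0E7B3C is rgb(14, 123, 60).
A 75% tint moves each channel 75% toward 255:
  R: 14 + 0.75×(255−14) = 14 + 180.75 = 194.75 → 195
  G: 123 + 99 = 222 → 222
  B: 60 + 146.25 = 206.25 → 206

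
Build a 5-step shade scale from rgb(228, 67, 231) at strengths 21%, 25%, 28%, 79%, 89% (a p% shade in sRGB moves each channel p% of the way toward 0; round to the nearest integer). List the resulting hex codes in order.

#b435b6, #ab32ad, #a430a6, #300e31, #190719

21%: (228 − 47.88 = 180.12→180, 67 − 14.07 = 52.93→53, 231 − 48.51 = 182.49→182) → #b435b6
25%: (228 − 57 = 171→171, 67 − 16.75 = 50.25→50, 231 − 57.75 = 173.25→173) → #ab32ad
28%: (228 − 63.84 = 164.16→164, 67 − 18.76 = 48.24→48, 231 − 64.68 = 166.32→166) → #a430a6
79%: (228 − 180.12 = 47.88→48, 67 − 52.93 = 14.07→14, 231 − 182.49 = 48.51→49) → #300e31
89%: (228 − 202.92 = 25.08→25, 67 − 59.63 = 7.37→7, 231 − 205.59 = 25.41→25) → #190719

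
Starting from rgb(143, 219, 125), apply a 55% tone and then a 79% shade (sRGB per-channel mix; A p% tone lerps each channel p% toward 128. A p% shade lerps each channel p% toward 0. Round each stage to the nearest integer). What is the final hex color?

#1C231B

Per channel, c → c + 0.55(128 − c):
  R: 143 − 8.25 = 134.75 → 135
  G: 219 + 0.55×(128−219) = 219 − 50.05 = 168.95 → 169
  B: 125 + 1.65 = 126.65 → 127
After the tone: rgb(135, 169, 127) = #87A97F.
Lerp each channel 79% toward 0:
  R: 135 + 0.79×(0−135) = 135 − 106.65 = 28.35 → 28
  G: 169 + 0.79×(0−169) = 169 − 133.51 = 35.49 → 35
  B: 127 + 0.79×(0−127) = 127 − 100.33 = 26.67 → 27
rgb(28, 35, 27) = #1C231B.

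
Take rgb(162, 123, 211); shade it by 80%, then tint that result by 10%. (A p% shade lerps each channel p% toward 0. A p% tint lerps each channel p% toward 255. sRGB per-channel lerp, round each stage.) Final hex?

#36303f

An 80% shade moves each channel 80% toward 0:
  R: 162 + 0.8×(0−162) = 162 − 129.6 = 32.4 → 32
  G: 123 + 0.8×(0−123) = 123 − 98.4 = 24.6 → 25
  B: 211 + 0.8×(0−211) = 211 − 168.8 = 42.2 → 42
After the shade: rgb(32, 25, 42) = #20192a.
Lerp each channel 10% toward 255:
  R: 32 + 22.3 = 54.3 → 54
  G: 25 + 0.1×(255−25) = 25 + 23 = 48 → 48
  B: 42 + 21.3 = 63.3 → 63
rgb(54, 48, 63) = #36303f.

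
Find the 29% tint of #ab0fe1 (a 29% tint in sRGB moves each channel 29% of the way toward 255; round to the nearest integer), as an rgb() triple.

#ab0fe1 is rgb(171, 15, 225).
A 29% tint moves each channel 29% toward 255:
  R: 171 + 24.36 = 195.36 → 195
  G: 15 + 0.29×(255−15) = 15 + 69.6 = 84.6 → 85
  B: 225 + 0.29×(255−225) = 225 + 8.7 = 233.7 → 234

rgb(195, 85, 234)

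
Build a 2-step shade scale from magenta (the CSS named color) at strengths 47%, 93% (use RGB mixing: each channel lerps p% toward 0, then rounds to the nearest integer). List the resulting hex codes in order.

#870087, #120012

CSS magenta is rgb(255, 0, 255).
47%: (255 − 119.85 = 135.15→135, 0→0, 255 − 119.85 = 135.15→135) → #870087
93%: (255 − 237.15 = 17.85→18, 0→0, 255 − 237.15 = 17.85→18) → #120012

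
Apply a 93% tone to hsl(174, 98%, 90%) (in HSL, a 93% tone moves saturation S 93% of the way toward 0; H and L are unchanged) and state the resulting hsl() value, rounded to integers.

hsl(174, 7%, 90%)

S moves 93% from 98 toward 0: 98 − 91.14 = 6.86 → 7.
H and L are unchanged.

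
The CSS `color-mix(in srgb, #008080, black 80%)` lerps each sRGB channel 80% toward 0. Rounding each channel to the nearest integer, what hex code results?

#001a1a

#008080 is rgb(0, 128, 128).
An 80% shade moves each channel 80% toward 0:
  R: 0 + 0.8×(0−0) = 0 + 0 = 0 → 0
  G: 128 − 102.4 = 25.6 → 26
  B: 128 + 0.8×(0−128) = 128 − 102.4 = 25.6 → 26
rgb(0, 26, 26) = #001a1a.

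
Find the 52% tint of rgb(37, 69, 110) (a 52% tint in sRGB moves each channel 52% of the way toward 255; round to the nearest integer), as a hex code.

#96a6b9

A 52% tint moves each channel 52% toward 255:
  R: 37 + 0.52×(255−37) = 37 + 113.36 = 150.36 → 150
  G: 69 + 96.72 = 165.72 → 166
  B: 110 + 75.4 = 185.4 → 185
rgb(150, 166, 185) = #96a6b9.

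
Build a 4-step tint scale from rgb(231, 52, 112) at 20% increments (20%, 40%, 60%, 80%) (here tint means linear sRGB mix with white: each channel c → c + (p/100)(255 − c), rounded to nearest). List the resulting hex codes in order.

20%: (231 + 4.8 = 235.8→236, 52 + 40.6 = 92.6→93, 112 + 28.6 = 140.6→141) → #EC5D8D
40%: (231 + 9.6 = 240.6→241, 52 + 81.2 = 133.2→133, 112 + 57.2 = 169.2→169) → #F185A9
60%: (231 + 14.4 = 245.4→245, 52 + 121.8 = 173.8→174, 112 + 85.8 = 197.8→198) → #F5AEC6
80%: (231 + 19.2 = 250.2→250, 52 + 162.4 = 214.4→214, 112 + 114.4 = 226.4→226) → #FAD6E2

#EC5D8D, #F185A9, #F5AEC6, #FAD6E2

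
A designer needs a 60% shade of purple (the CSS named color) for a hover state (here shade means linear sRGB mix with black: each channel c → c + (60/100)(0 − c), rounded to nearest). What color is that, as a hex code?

#330033

CSS purple is rgb(128, 0, 128).
Lerp each channel 60% toward 0:
  R: 128 + 0.6×(0−128) = 128 − 76.8 = 51.2 → 51
  G: 0 + 0.6×(0−0) = 0 + 0 = 0 → 0
  B: 128 − 76.8 = 51.2 → 51
rgb(51, 0, 51) = #330033.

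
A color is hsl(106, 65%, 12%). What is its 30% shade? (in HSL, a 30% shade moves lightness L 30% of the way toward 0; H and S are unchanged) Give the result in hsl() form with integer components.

hsl(106, 65%, 8%)

L moves 30% from 12 toward 0: 12 − 3.6 = 8.4 → 8.
H and S are unchanged.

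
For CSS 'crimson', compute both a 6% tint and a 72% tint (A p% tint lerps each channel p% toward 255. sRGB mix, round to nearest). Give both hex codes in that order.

CSS crimson is rgb(220, 20, 60).
6% tint:
  R: 220 + 0.06×(255−220) = 220 + 2.1 = 222.1 → 222
  G: 20 + 0.06×(255−20) = 20 + 14.1 = 34.1 → 34
  B: 60 + 11.7 = 71.7 → 72
  → #de2248
72% tint:
  R: 220 + 0.72×(255−220) = 220 + 25.2 = 245.2 → 245
  G: 20 + 169.2 = 189.2 → 189
  B: 60 + 140.4 = 200.4 → 200
  → #f5bdc8

#de2248, #f5bdc8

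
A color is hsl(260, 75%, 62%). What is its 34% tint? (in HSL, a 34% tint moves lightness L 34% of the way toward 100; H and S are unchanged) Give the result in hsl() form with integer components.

L moves 34% from 62 toward 100: 62 + 12.92 = 74.92 → 75.
H and S are unchanged.

hsl(260, 75%, 75%)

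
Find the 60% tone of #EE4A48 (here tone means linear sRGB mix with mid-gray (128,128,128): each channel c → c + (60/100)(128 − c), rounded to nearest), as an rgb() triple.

#EE4A48 is rgb(238, 74, 72).
Per channel, c → c + 0.6(128 − c):
  R: 238 + 0.6×(128−238) = 238 − 66 = 172 → 172
  G: 74 + 32.4 = 106.4 → 106
  B: 72 + 0.6×(128−72) = 72 + 33.6 = 105.6 → 106

rgb(172, 106, 106)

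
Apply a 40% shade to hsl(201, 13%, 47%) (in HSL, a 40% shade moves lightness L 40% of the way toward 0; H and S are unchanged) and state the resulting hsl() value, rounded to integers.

hsl(201, 13%, 28%)

L moves 40% from 47 toward 0: 47 − 18.8 = 28.2 → 28.
H and S are unchanged.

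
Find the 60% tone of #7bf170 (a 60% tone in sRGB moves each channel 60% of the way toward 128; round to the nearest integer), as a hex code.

#7ead7a

#7bf170 is rgb(123, 241, 112).
Lerp each channel 60% toward 128:
  R: 123 + 0.6×(128−123) = 123 + 3 = 126 → 126
  G: 241 + 0.6×(128−241) = 241 − 67.8 = 173.2 → 173
  B: 112 + 9.6 = 121.6 → 122
rgb(126, 173, 122) = #7ead7a.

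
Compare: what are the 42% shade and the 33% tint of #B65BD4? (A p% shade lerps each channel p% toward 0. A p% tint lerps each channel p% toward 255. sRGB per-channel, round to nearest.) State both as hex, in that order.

#6A357B, #CE91E2

#B65BD4 is rgb(182, 91, 212).
42% shade:
  R: 182 − 76.44 = 105.56 → 106
  G: 91 + 0.42×(0−91) = 91 − 38.22 = 52.78 → 53
  B: 212 + 0.42×(0−212) = 212 − 89.04 = 122.96 → 123
  → #6A357B
33% tint:
  R: 182 + 0.33×(255−182) = 182 + 24.09 = 206.09 → 206
  G: 91 + 54.12 = 145.12 → 145
  B: 212 + 14.19 = 226.19 → 226
  → #CE91E2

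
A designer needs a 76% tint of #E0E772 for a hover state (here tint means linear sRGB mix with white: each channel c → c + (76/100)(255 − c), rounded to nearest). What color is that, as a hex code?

#E0E772 is rgb(224, 231, 114).
Per channel, c → c + 0.76(255 − c):
  R: 224 + 0.76×(255−224) = 224 + 23.56 = 247.56 → 248
  G: 231 + 18.24 = 249.24 → 249
  B: 114 + 0.76×(255−114) = 114 + 107.16 = 221.16 → 221
rgb(248, 249, 221) = #F8F9DD.

#F8F9DD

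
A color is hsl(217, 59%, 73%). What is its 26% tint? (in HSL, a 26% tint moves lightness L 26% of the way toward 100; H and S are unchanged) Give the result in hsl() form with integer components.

hsl(217, 59%, 80%)

L moves 26% from 73 toward 100: 73 + 7.02 = 80.02 → 80.
H and S are unchanged.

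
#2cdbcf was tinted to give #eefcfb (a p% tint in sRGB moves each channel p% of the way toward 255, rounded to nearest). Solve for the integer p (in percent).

92%

#2cdbcf is rgb(44, 219, 207); #eefcfb is rgb(238, 252, 251).
On the R channel (widest range): 238 ≈ 44 + (p/100)(255 − 44), so p ≈ 100×(238 − 44)/(255 − 44) = 19400/211 = 91.94.
p = 92 reproduces all three channels after rounding.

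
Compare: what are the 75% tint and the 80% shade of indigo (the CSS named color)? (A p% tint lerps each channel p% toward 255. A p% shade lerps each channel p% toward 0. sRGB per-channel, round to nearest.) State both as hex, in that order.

CSS indigo is rgb(75, 0, 130).
75% tint:
  R: 75 + 135 = 210 → 210
  G: 0 + 0.75×(255−0) = 0 + 191.25 = 191.25 → 191
  B: 130 + 0.75×(255−130) = 130 + 93.75 = 223.75 → 224
  → #d2bfe0
80% shade:
  R: 75 + 0.8×(0−75) = 75 − 60 = 15 → 15
  G: 0 + 0.8×(0−0) = 0 + 0 = 0 → 0
  B: 130 + 0.8×(0−130) = 130 − 104 = 26 → 26
  → #0f001a

#d2bfe0, #0f001a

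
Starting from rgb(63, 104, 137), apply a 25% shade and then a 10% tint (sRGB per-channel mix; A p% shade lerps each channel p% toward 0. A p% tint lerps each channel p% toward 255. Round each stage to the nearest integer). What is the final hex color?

Per channel, c → c + 0.25(0 − c):
  R: 63 − 15.75 = 47.25 → 47
  G: 104 − 26 = 78 → 78
  B: 137 + 0.25×(0−137) = 137 − 34.25 = 102.75 → 103
After the shade: rgb(47, 78, 103) = #2f4e67.
Lerp each channel 10% toward 255:
  R: 47 + 0.1×(255−47) = 47 + 20.8 = 67.8 → 68
  G: 78 + 0.1×(255−78) = 78 + 17.7 = 95.7 → 96
  B: 103 + 0.1×(255−103) = 103 + 15.2 = 118.2 → 118
rgb(68, 96, 118) = #446076.

#446076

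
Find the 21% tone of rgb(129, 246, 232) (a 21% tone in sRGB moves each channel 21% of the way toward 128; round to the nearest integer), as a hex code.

#81DDD2

A 21% tone moves each channel 21% toward 128:
  R: 129 + 0.21×(128−129) = 129 − 0.21 = 128.79 → 129
  G: 246 − 24.78 = 221.22 → 221
  B: 232 + 0.21×(128−232) = 232 − 21.84 = 210.16 → 210
rgb(129, 221, 210) = #81DDD2.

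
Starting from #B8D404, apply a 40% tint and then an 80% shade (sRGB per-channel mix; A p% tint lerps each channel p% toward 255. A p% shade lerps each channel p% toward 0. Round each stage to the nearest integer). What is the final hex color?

#B8D404 is rgb(184, 212, 4).
Per channel, c → c + 0.4(255 − c):
  R: 184 + 28.4 = 212.4 → 212
  G: 212 + 17.2 = 229.2 → 229
  B: 4 + 100.4 = 104.4 → 104
After the tint: rgb(212, 229, 104) = #D4E568.
Lerp each channel 80% toward 0:
  R: 212 + 0.8×(0−212) = 212 − 169.6 = 42.4 → 42
  G: 229 − 183.2 = 45.8 → 46
  B: 104 + 0.8×(0−104) = 104 − 83.2 = 20.8 → 21
rgb(42, 46, 21) = #2A2E15.

#2A2E15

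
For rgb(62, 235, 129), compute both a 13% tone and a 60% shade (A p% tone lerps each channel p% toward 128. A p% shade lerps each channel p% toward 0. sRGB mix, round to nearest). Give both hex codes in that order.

#47DD81, #195E34

13% tone:
  R: 62 + 0.13×(128−62) = 62 + 8.58 = 70.58 → 71
  G: 235 + 0.13×(128−235) = 235 − 13.91 = 221.09 → 221
  B: 129 + 0.13×(128−129) = 129 − 0.13 = 128.87 → 129
  → #47DD81
60% shade:
  R: 62 − 37.2 = 24.8 → 25
  G: 235 + 0.6×(0−235) = 235 − 141 = 94 → 94
  B: 129 − 77.4 = 51.6 → 52
  → #195E34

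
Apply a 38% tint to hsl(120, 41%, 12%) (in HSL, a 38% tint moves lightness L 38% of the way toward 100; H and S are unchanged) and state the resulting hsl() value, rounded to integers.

hsl(120, 41%, 45%)

L moves 38% from 12 toward 100: 12 + 33.44 = 45.44 → 45.
H and S are unchanged.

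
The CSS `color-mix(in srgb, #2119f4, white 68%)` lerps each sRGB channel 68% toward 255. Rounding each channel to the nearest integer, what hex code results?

#2119f4 is rgb(33, 25, 244).
Per channel, c → c + 0.68(255 − c):
  R: 33 + 150.96 = 183.96 → 184
  G: 25 + 0.68×(255−25) = 25 + 156.4 = 181.4 → 181
  B: 244 + 0.68×(255−244) = 244 + 7.48 = 251.48 → 251
rgb(184, 181, 251) = #b8b5fb.

#b8b5fb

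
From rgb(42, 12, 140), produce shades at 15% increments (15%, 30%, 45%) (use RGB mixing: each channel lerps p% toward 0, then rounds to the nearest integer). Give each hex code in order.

15%: (42 − 6.3 = 35.7→36, 12 − 1.8 = 10.2→10, 140 − 21 = 119→119) → #240a77
30%: (42 − 12.6 = 29.4→29, 12 − 3.6 = 8.4→8, 140 − 42 = 98→98) → #1d0862
45%: (42 − 18.9 = 23.1→23, 12 − 5.4 = 6.6→7, 140 − 63 = 77→77) → #17074d

#240a77, #1d0862, #17074d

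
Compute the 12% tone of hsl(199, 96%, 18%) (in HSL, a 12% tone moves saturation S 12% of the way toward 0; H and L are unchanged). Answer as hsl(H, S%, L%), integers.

hsl(199, 84%, 18%)

S moves 12% from 96 toward 0: 96 − 11.52 = 84.48 → 84.
H and L are unchanged.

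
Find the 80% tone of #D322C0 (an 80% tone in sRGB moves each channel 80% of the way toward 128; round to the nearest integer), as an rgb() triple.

rgb(145, 109, 141)

#D322C0 is rgb(211, 34, 192).
An 80% tone moves each channel 80% toward 128:
  R: 211 + 0.8×(128−211) = 211 − 66.4 = 144.6 → 145
  G: 34 + 75.2 = 109.2 → 109
  B: 192 + 0.8×(128−192) = 192 − 51.2 = 140.8 → 141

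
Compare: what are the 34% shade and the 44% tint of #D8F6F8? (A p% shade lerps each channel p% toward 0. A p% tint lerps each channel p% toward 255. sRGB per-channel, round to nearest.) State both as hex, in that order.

#D8F6F8 is rgb(216, 246, 248).
34% shade:
  R: 216 − 73.44 = 142.56 → 143
  G: 246 − 83.64 = 162.36 → 162
  B: 248 − 84.32 = 163.68 → 164
  → #8FA2A4
44% tint:
  R: 216 + 0.44×(255−216) = 216 + 17.16 = 233.16 → 233
  G: 246 + 3.96 = 249.96 → 250
  B: 248 + 0.44×(255−248) = 248 + 3.08 = 251.08 → 251
  → #E9FAFB

#8FA2A4, #E9FAFB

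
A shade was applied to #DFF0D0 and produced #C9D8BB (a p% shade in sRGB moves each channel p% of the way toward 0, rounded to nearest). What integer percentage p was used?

10%

#DFF0D0 is rgb(223, 240, 208); #C9D8BB is rgb(201, 216, 187).
On the G channel (widest range): 216 ≈ 240 + (p/100)(0 − 240), so p ≈ 100×(216 − 240)/(0 − 240) = -2400/-240 = 10.00.
p = 10 reproduces all three channels after rounding.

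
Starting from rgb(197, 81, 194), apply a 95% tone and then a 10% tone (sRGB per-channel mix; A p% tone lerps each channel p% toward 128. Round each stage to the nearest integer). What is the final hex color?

#837e83

Per channel, c → c + 0.95(128 − c):
  R: 197 + 0.95×(128−197) = 197 − 65.55 = 131.45 → 131
  G: 81 + 44.65 = 125.65 → 126
  B: 194 − 62.7 = 131.3 → 131
After the tone: rgb(131, 126, 131) = #837e83.
A 10% tone moves each channel 10% toward 128:
  R: 131 + 0.1×(128−131) = 131 − 0.3 = 130.7 → 131
  G: 126 + 0.1×(128−126) = 126 + 0.2 = 126.2 → 126
  B: 131 − 0.3 = 130.7 → 131
rgb(131, 126, 131) = #837e83.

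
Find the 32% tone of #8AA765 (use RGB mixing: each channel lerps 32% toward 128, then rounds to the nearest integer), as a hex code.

#8AA765 is rgb(138, 167, 101).
Lerp each channel 32% toward 128:
  R: 138 + 0.32×(128−138) = 138 − 3.2 = 134.8 → 135
  G: 167 − 12.48 = 154.52 → 155
  B: 101 + 0.32×(128−101) = 101 + 8.64 = 109.64 → 110
rgb(135, 155, 110) = #879B6E.

#879B6E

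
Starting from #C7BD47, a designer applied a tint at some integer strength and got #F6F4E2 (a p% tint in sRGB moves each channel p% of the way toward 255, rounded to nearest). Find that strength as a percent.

#C7BD47 is rgb(199, 189, 71); #F6F4E2 is rgb(246, 244, 226).
On the B channel (widest range): 226 ≈ 71 + (p/100)(255 − 71), so p ≈ 100×(226 − 71)/(255 − 71) = 15500/184 = 84.24.
p = 84 reproduces all three channels after rounding.

84%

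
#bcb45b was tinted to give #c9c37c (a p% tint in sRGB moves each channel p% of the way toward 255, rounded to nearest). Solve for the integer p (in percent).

20%

#bcb45b is rgb(188, 180, 91); #c9c37c is rgb(201, 195, 124).
On the B channel (widest range): 124 ≈ 91 + (p/100)(255 − 91), so p ≈ 100×(124 − 91)/(255 − 91) = 3300/164 = 20.12.
p = 20 reproduces all three channels after rounding.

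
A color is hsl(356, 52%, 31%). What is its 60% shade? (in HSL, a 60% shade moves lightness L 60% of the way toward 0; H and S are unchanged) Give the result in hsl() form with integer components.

hsl(356, 52%, 12%)

L moves 60% from 31 toward 0: 31 − 18.6 = 12.4 → 12.
H and S are unchanged.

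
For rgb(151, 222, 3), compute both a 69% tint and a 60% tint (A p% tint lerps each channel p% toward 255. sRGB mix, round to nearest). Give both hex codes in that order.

#dff5b1, #d5f29a

69% tint:
  R: 151 + 0.69×(255−151) = 151 + 71.76 = 222.76 → 223
  G: 222 + 22.77 = 244.77 → 245
  B: 3 + 0.69×(255−3) = 3 + 173.88 = 176.88 → 177
  → #dff5b1
60% tint:
  R: 151 + 62.4 = 213.4 → 213
  G: 222 + 19.8 = 241.8 → 242
  B: 3 + 0.6×(255−3) = 3 + 151.2 = 154.2 → 154
  → #d5f29a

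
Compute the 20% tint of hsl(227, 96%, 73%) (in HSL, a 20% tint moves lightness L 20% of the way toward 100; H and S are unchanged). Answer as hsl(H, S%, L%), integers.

L moves 20% from 73 toward 100: 73 + 5.4 = 78.4 → 78.
H and S are unchanged.

hsl(227, 96%, 78%)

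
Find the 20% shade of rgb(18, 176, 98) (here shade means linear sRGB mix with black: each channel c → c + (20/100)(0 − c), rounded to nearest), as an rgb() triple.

Per channel, c → c + 0.2(0 − c):
  R: 18 + 0.2×(0−18) = 18 − 3.6 = 14.4 → 14
  G: 176 + 0.2×(0−176) = 176 − 35.2 = 140.8 → 141
  B: 98 − 19.6 = 78.4 → 78

rgb(14, 141, 78)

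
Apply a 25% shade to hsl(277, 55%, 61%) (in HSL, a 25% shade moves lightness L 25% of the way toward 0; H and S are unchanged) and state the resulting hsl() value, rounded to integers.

hsl(277, 55%, 46%)

L moves 25% from 61 toward 0: 61 − 15.25 = 45.75 → 46.
H and S are unchanged.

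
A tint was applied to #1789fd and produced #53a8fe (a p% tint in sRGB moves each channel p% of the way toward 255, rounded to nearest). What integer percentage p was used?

#1789fd is rgb(23, 137, 253); #53a8fe is rgb(83, 168, 254).
On the R channel (widest range): 83 ≈ 23 + (p/100)(255 − 23), so p ≈ 100×(83 − 23)/(255 − 23) = 6000/232 = 25.86.
p = 26 reproduces all three channels after rounding.

26%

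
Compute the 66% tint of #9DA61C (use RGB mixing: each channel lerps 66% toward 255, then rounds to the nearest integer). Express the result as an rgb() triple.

rgb(222, 225, 178)

#9DA61C is rgb(157, 166, 28).
A 66% tint moves each channel 66% toward 255:
  R: 157 + 64.68 = 221.68 → 222
  G: 166 + 58.74 = 224.74 → 225
  B: 28 + 0.66×(255−28) = 28 + 149.82 = 177.82 → 178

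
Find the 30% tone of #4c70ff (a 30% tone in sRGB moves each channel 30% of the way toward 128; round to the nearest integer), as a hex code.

#4c70ff is rgb(76, 112, 255).
Lerp each channel 30% toward 128:
  R: 76 + 0.3×(128−76) = 76 + 15.6 = 91.6 → 92
  G: 112 + 4.8 = 116.8 → 117
  B: 255 + 0.3×(128−255) = 255 − 38.1 = 216.9 → 217
rgb(92, 117, 217) = #5c75d9.

#5c75d9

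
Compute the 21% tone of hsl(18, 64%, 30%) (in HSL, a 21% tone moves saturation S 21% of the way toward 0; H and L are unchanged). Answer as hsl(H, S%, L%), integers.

S moves 21% from 64 toward 0: 64 − 13.44 = 50.56 → 51.
H and L are unchanged.

hsl(18, 51%, 30%)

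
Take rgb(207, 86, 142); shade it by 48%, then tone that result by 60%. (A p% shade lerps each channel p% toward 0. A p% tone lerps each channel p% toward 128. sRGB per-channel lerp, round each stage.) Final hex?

Lerp each channel 48% toward 0:
  R: 207 + 0.48×(0−207) = 207 − 99.36 = 107.64 → 108
  G: 86 + 0.48×(0−86) = 86 − 41.28 = 44.72 → 45
  B: 142 − 68.16 = 73.84 → 74
After the shade: rgb(108, 45, 74) = #6c2d4a.
Lerp each channel 60% toward 128:
  R: 108 + 0.6×(128−108) = 108 + 12 = 120 → 120
  G: 45 + 0.6×(128−45) = 45 + 49.8 = 94.8 → 95
  B: 74 + 32.4 = 106.4 → 106
rgb(120, 95, 106) = #785f6a.

#785f6a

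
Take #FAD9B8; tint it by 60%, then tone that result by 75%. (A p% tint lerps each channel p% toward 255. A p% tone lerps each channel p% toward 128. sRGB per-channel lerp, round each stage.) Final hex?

#9F9C99

#FAD9B8 is rgb(250, 217, 184).
Per channel, c → c + 0.6(255 − c):
  R: 250 + 3 = 253 → 253
  G: 217 + 0.6×(255−217) = 217 + 22.8 = 239.8 → 240
  B: 184 + 42.6 = 226.6 → 227
After the tint: rgb(253, 240, 227) = #FDF0E3.
Per channel, c → c + 0.75(128 − c):
  R: 253 + 0.75×(128−253) = 253 − 93.75 = 159.25 → 159
  G: 240 − 84 = 156 → 156
  B: 227 − 74.25 = 152.75 → 153
rgb(159, 156, 153) = #9F9C99.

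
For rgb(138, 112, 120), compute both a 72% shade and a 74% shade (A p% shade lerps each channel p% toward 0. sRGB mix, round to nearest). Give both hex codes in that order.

#271f22, #241d1f

72% shade:
  R: 138 − 99.36 = 38.64 → 39
  G: 112 + 0.72×(0−112) = 112 − 80.64 = 31.36 → 31
  B: 120 + 0.72×(0−120) = 120 − 86.4 = 33.6 → 34
  → #271f22
74% shade:
  R: 138 + 0.74×(0−138) = 138 − 102.12 = 35.88 → 36
  G: 112 + 0.74×(0−112) = 112 − 82.88 = 29.12 → 29
  B: 120 − 88.8 = 31.2 → 31
  → #241d1f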